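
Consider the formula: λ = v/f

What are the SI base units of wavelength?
Units of each symbol in λ = v/f:
  v (wave speed): m/s
  f (frequency): 1/s  → in the denominator, contributes s

Multiplying the contributions: [m/s] · [s]
Adding exponents of each base unit: m: 1
SI base units of wavelength: m

Answer: m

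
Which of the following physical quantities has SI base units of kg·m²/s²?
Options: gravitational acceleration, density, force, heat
Checking the SI base units of each option:
  gravitational acceleration (g = GM/r²): m/s²  ✗
  density (ρ = m/V): kg/m³  ✗
  force (F = ma): kg·m/s²  ✗
  heat (Q = mcΔT): kg·m²/s²  ✓ matches

Only heat has units kg·m²/s².

Answer: heat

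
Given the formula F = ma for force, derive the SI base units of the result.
Units of each symbol in F = ma:
  m (mass): kg
  a (acceleration): m/s²

Multiplying the contributions: [kg] · [m/s²]
Adding exponents of each base unit: kg: 1, m: 1, s: -2
SI base units of force: kg·m/s²

Answer: kg·m/s²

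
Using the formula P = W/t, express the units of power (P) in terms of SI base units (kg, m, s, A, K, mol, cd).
Units of each symbol in P = W/t:
  W (work): kg·m²/s²
  t (time): s  → in the denominator, contributes 1/s

Multiplying the contributions: [kg·m²/s²] · [1/s]
Adding exponents of each base unit: kg: 1, m: 2, s: -3
SI base units of power: kg·m²/s³

Answer: kg·m²/s³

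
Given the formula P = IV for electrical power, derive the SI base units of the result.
Units of each symbol in P = IV:
  I (current): A
  V (voltage, in volts): kg·m²/(s³·A)

Multiplying the contributions: [A] · [kg·m²/(s³·A)]
Adding exponents of each base unit: kg: 1, m: 2, s: -3
SI base units of electrical power: kg·m²/s³

Answer: kg·m²/s³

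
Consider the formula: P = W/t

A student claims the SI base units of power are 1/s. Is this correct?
Units of each symbol in P = W/t:
  W (work): kg·m²/s²
  t (time): s  → in the denominator, contributes 1/s

Multiplying the contributions: [kg·m²/s²] · [1/s]
Adding exponents of each base unit: kg: 1, m: 2, s: -3
SI base units of power: kg·m²/s³

The claimed units 1/s (exponents s: -1) do not match the derived units kg·m²/s³ (exponents kg: 1, m: 2, s: -3), so the claim is incorrect.

Answer: No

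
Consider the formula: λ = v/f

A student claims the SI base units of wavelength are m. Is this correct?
Units of each symbol in λ = v/f:
  v (wave speed): m/s
  f (frequency): 1/s  → in the denominator, contributes s

Multiplying the contributions: [m/s] · [s]
Adding exponents of each base unit: m: 1
SI base units of wavelength: m

The claimed units m match the derived units, so the claim is correct.

Answer: Yes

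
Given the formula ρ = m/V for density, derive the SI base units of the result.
Units of each symbol in ρ = m/V:
  m (mass): kg
  V (volume): m³  → in the denominator, contributes 1/m³

Multiplying the contributions: [kg] · [1/m³]
Adding exponents of each base unit: kg: 1, m: -3
SI base units of density: kg/m³

Answer: kg/m³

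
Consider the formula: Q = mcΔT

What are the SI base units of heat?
Units of each symbol in Q = mcΔT:
  m (mass): kg
  c (specific heat capacity, in J/(kg·K)): m²/(s²·K)
  ΔT (temperature change): K

Multiplying the contributions: [kg] · [m²/(s²·K)] · [K]
Adding exponents of each base unit: kg: 1, m: 2, s: -2
SI base units of heat: kg·m²/s²

Answer: kg·m²/s²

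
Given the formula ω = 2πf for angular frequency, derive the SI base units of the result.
Units of each symbol in ω = 2πf:
  f (frequency): 1/s
  The factor 2π is dimensionless.

Multiplying the contributions: [1/s]
Adding exponents of each base unit: s: -1
SI base units of angular frequency: 1/s

Answer: 1/s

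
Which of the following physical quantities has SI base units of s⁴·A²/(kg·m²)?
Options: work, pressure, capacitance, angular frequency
Checking the SI base units of each option:
  work (W = Fd): kg·m²/s²  ✗
  pressure (P = F/A): kg/(m·s²)  ✗
  capacitance (C = Q/V): s⁴·A²/(kg·m²)  ✓ matches
  angular frequency (ω = 2πf): 1/s  ✗

Only capacitance has units s⁴·A²/(kg·m²).

Answer: capacitance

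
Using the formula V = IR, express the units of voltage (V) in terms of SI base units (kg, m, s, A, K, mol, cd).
Units of each symbol in V = IR:
  I (current): A
  R (resistance, in ohms): kg·m²/(s³·A²)

Multiplying the contributions: [A] · [kg·m²/(s³·A²)]
Adding exponents of each base unit: kg: 1, m: 2, s: -3, A: -1
SI base units of voltage: kg·m²/(s³·A)

Answer: kg·m²/(s³·A)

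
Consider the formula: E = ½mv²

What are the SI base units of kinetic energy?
Units of each symbol in E = ½mv²:
  m (mass): kg
  v (speed): m/s  → to the power 2, contributes m²/s²
  The factor ½ is dimensionless.

Multiplying the contributions: [kg] · [m²/s²]
Adding exponents of each base unit: kg: 1, m: 2, s: -2
SI base units of kinetic energy: kg·m²/s²

Answer: kg·m²/s²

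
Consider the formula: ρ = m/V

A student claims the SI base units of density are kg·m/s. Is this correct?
Units of each symbol in ρ = m/V:
  m (mass): kg
  V (volume): m³  → in the denominator, contributes 1/m³

Multiplying the contributions: [kg] · [1/m³]
Adding exponents of each base unit: kg: 1, m: -3
SI base units of density: kg/m³

The claimed units kg·m/s (exponents kg: 1, m: 1, s: -1) do not match the derived units kg/m³ (exponents kg: 1, m: -3), so the claim is incorrect.

Answer: No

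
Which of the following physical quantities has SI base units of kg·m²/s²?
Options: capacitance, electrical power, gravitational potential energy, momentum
Checking the SI base units of each option:
  capacitance (C = Q/V): s⁴·A²/(kg·m²)  ✗
  electrical power (P = IV): kg·m²/s³  ✗
  gravitational potential energy (U = -GMm/r): kg·m²/s²  ✓ matches
  momentum (p = mv): kg·m/s  ✗

Only gravitational potential energy has units kg·m²/s².

Answer: gravitational potential energy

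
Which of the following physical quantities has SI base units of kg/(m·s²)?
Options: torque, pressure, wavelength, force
Checking the SI base units of each option:
  torque (τ = Fr): kg·m²/s²  ✗
  pressure (P = F/A): kg/(m·s²)  ✓ matches
  wavelength (λ = v/f): m  ✗
  force (F = ma): kg·m/s²  ✗

Only pressure has units kg/(m·s²).

Answer: pressure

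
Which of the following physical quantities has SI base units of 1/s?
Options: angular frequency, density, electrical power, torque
Checking the SI base units of each option:
  angular frequency (ω = 2πf): 1/s  ✓ matches
  density (ρ = m/V): kg/m³  ✗
  electrical power (P = IV): kg·m²/s³  ✗
  torque (τ = Fr): kg·m²/s²  ✗

Only angular frequency has units 1/s.

Answer: angular frequency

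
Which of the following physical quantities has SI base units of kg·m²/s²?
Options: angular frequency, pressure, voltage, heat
Checking the SI base units of each option:
  angular frequency (ω = 2πf): 1/s  ✗
  pressure (P = F/A): kg/(m·s²)  ✗
  voltage (V = IR): kg·m²/(s³·A)  ✗
  heat (Q = mcΔT): kg·m²/s²  ✓ matches

Only heat has units kg·m²/s².

Answer: heat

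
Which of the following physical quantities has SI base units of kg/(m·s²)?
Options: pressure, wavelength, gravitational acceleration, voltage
Checking the SI base units of each option:
  pressure (P = F/A): kg/(m·s²)  ✓ matches
  wavelength (λ = v/f): m  ✗
  gravitational acceleration (g = GM/r²): m/s²  ✗
  voltage (V = IR): kg·m²/(s³·A)  ✗

Only pressure has units kg/(m·s²).

Answer: pressure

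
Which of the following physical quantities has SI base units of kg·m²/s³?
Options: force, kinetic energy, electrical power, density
Checking the SI base units of each option:
  force (F = ma): kg·m/s²  ✗
  kinetic energy (E = ½mv²): kg·m²/s²  ✗
  electrical power (P = IV): kg·m²/s³  ✓ matches
  density (ρ = m/V): kg/m³  ✗

Only electrical power has units kg·m²/s³.

Answer: electrical power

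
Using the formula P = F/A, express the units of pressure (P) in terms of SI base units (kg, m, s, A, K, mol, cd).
Units of each symbol in P = F/A:
  F (force): kg·m/s²
  A (area): m²  → in the denominator, contributes 1/m²

Multiplying the contributions: [kg·m/s²] · [1/m²]
Adding exponents of each base unit: kg: 1, m: -1, s: -2
SI base units of pressure: kg/(m·s²)

Answer: kg/(m·s²)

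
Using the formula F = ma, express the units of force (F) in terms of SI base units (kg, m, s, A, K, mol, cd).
Units of each symbol in F = ma:
  m (mass): kg
  a (acceleration): m/s²

Multiplying the contributions: [kg] · [m/s²]
Adding exponents of each base unit: kg: 1, m: 1, s: -2
SI base units of force: kg·m/s²

Answer: kg·m/s²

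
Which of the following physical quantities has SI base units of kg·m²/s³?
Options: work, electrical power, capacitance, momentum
Checking the SI base units of each option:
  work (W = Fd): kg·m²/s²  ✗
  electrical power (P = IV): kg·m²/s³  ✓ matches
  capacitance (C = Q/V): s⁴·A²/(kg·m²)  ✗
  momentum (p = mv): kg·m/s  ✗

Only electrical power has units kg·m²/s³.

Answer: electrical power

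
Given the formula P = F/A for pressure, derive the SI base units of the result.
Units of each symbol in P = F/A:
  F (force): kg·m/s²
  A (area): m²  → in the denominator, contributes 1/m²

Multiplying the contributions: [kg·m/s²] · [1/m²]
Adding exponents of each base unit: kg: 1, m: -1, s: -2
SI base units of pressure: kg/(m·s²)

Answer: kg/(m·s²)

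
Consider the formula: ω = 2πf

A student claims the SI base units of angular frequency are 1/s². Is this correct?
Units of each symbol in ω = 2πf:
  f (frequency): 1/s
  The factor 2π is dimensionless.

Multiplying the contributions: [1/s]
Adding exponents of each base unit: s: -1
SI base units of angular frequency: 1/s

The claimed units 1/s² (exponents s: -2) do not match the derived units 1/s (exponents s: -1), so the claim is incorrect.

Answer: No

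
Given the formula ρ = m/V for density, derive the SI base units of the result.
Units of each symbol in ρ = m/V:
  m (mass): kg
  V (volume): m³  → in the denominator, contributes 1/m³

Multiplying the contributions: [kg] · [1/m³]
Adding exponents of each base unit: kg: 1, m: -3
SI base units of density: kg/m³

Answer: kg/m³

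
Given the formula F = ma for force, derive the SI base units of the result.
Units of each symbol in F = ma:
  m (mass): kg
  a (acceleration): m/s²

Multiplying the contributions: [kg] · [m/s²]
Adding exponents of each base unit: kg: 1, m: 1, s: -2
SI base units of force: kg·m/s²

Answer: kg·m/s²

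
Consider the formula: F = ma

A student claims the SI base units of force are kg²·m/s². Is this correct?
Units of each symbol in F = ma:
  m (mass): kg
  a (acceleration): m/s²

Multiplying the contributions: [kg] · [m/s²]
Adding exponents of each base unit: kg: 1, m: 1, s: -2
SI base units of force: kg·m/s²

The claimed units kg²·m/s² (exponents kg: 2, m: 1, s: -2) do not match the derived units kg·m/s² (exponents kg: 1, m: 1, s: -2), so the claim is incorrect.

Answer: No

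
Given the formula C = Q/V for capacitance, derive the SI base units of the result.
Units of each symbol in C = Q/V:
  Q (charge, in coulombs): s·A
  V (voltage, in volts): kg·m²/(s³·A)  → in the denominator, contributes s³·A/(kg·m²)

Multiplying the contributions: [s·A] · [s³·A/(kg·m²)]
Adding exponents of each base unit: kg: -1, m: -2, s: 4, A: 2
SI base units of capacitance: s⁴·A²/(kg·m²)

Answer: s⁴·A²/(kg·m²)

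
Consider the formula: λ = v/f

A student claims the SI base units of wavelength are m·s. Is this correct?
Units of each symbol in λ = v/f:
  v (wave speed): m/s
  f (frequency): 1/s  → in the denominator, contributes s

Multiplying the contributions: [m/s] · [s]
Adding exponents of each base unit: m: 1
SI base units of wavelength: m

The claimed units m·s (exponents m: 1, s: 1) do not match the derived units m (exponents m: 1), so the claim is incorrect.

Answer: No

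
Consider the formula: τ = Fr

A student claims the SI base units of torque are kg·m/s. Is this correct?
Units of each symbol in τ = Fr:
  F (force): kg·m/s²
  r (lever arm): m

Multiplying the contributions: [kg·m/s²] · [m]
Adding exponents of each base unit: kg: 1, m: 2, s: -2
SI base units of torque: kg·m²/s²

The claimed units kg·m/s (exponents kg: 1, m: 1, s: -1) do not match the derived units kg·m²/s² (exponents kg: 1, m: 2, s: -2), so the claim is incorrect.

Answer: No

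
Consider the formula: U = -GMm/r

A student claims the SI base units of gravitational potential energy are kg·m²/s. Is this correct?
Units of each symbol in U = -GMm/r:
  G (gravitational constant): m³/(kg·s²)
  M (mass): kg
  m (mass): kg
  r (distance): m  → in the denominator, contributes 1/m
  The minus sign does not affect the units.

Multiplying the contributions: [m³/(kg·s²)] · [kg] · [kg] · [1/m]
Adding exponents of each base unit: kg: 1, m: 2, s: -2
SI base units of gravitational potential energy: kg·m²/s²

The claimed units kg·m²/s (exponents kg: 1, m: 2, s: -1) do not match the derived units kg·m²/s² (exponents kg: 1, m: 2, s: -2), so the claim is incorrect.

Answer: No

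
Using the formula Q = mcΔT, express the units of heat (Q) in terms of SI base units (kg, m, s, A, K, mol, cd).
Units of each symbol in Q = mcΔT:
  m (mass): kg
  c (specific heat capacity, in J/(kg·K)): m²/(s²·K)
  ΔT (temperature change): K

Multiplying the contributions: [kg] · [m²/(s²·K)] · [K]
Adding exponents of each base unit: kg: 1, m: 2, s: -2
SI base units of heat: kg·m²/s²

Answer: kg·m²/s²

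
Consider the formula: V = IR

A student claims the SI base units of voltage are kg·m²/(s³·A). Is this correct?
Units of each symbol in V = IR:
  I (current): A
  R (resistance, in ohms): kg·m²/(s³·A²)

Multiplying the contributions: [A] · [kg·m²/(s³·A²)]
Adding exponents of each base unit: kg: 1, m: 2, s: -3, A: -1
SI base units of voltage: kg·m²/(s³·A)

The claimed units kg·m²/(s³·A) match the derived units, so the claim is correct.

Answer: Yes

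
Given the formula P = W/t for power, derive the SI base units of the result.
Units of each symbol in P = W/t:
  W (work): kg·m²/s²
  t (time): s  → in the denominator, contributes 1/s

Multiplying the contributions: [kg·m²/s²] · [1/s]
Adding exponents of each base unit: kg: 1, m: 2, s: -3
SI base units of power: kg·m²/s³

Answer: kg·m²/s³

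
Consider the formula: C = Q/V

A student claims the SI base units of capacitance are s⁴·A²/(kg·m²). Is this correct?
Units of each symbol in C = Q/V:
  Q (charge, in coulombs): s·A
  V (voltage, in volts): kg·m²/(s³·A)  → in the denominator, contributes s³·A/(kg·m²)

Multiplying the contributions: [s·A] · [s³·A/(kg·m²)]
Adding exponents of each base unit: kg: -1, m: -2, s: 4, A: 2
SI base units of capacitance: s⁴·A²/(kg·m²)

The claimed units s⁴·A²/(kg·m²) match the derived units, so the claim is correct.

Answer: Yes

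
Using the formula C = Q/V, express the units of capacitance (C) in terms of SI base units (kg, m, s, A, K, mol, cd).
Units of each symbol in C = Q/V:
  Q (charge, in coulombs): s·A
  V (voltage, in volts): kg·m²/(s³·A)  → in the denominator, contributes s³·A/(kg·m²)

Multiplying the contributions: [s·A] · [s³·A/(kg·m²)]
Adding exponents of each base unit: kg: -1, m: -2, s: 4, A: 2
SI base units of capacitance: s⁴·A²/(kg·m²)

Answer: s⁴·A²/(kg·m²)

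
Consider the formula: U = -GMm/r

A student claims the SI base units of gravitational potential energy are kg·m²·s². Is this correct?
Units of each symbol in U = -GMm/r:
  G (gravitational constant): m³/(kg·s²)
  M (mass): kg
  m (mass): kg
  r (distance): m  → in the denominator, contributes 1/m
  The minus sign does not affect the units.

Multiplying the contributions: [m³/(kg·s²)] · [kg] · [kg] · [1/m]
Adding exponents of each base unit: kg: 1, m: 2, s: -2
SI base units of gravitational potential energy: kg·m²/s²

The claimed units kg·m²·s² (exponents kg: 1, m: 2, s: 2) do not match the derived units kg·m²/s² (exponents kg: 1, m: 2, s: -2), so the claim is incorrect.

Answer: No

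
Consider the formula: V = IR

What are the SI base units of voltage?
Units of each symbol in V = IR:
  I (current): A
  R (resistance, in ohms): kg·m²/(s³·A²)

Multiplying the contributions: [A] · [kg·m²/(s³·A²)]
Adding exponents of each base unit: kg: 1, m: 2, s: -3, A: -1
SI base units of voltage: kg·m²/(s³·A)

Answer: kg·m²/(s³·A)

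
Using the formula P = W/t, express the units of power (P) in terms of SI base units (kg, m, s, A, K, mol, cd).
Units of each symbol in P = W/t:
  W (work): kg·m²/s²
  t (time): s  → in the denominator, contributes 1/s

Multiplying the contributions: [kg·m²/s²] · [1/s]
Adding exponents of each base unit: kg: 1, m: 2, s: -3
SI base units of power: kg·m²/s³

Answer: kg·m²/s³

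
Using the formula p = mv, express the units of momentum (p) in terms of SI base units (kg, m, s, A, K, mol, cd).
Units of each symbol in p = mv:
  m (mass): kg
  v (velocity): m/s

Multiplying the contributions: [kg] · [m/s]
Adding exponents of each base unit: kg: 1, m: 1, s: -1
SI base units of momentum: kg·m/s

Answer: kg·m/s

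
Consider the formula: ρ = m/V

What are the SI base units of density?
Units of each symbol in ρ = m/V:
  m (mass): kg
  V (volume): m³  → in the denominator, contributes 1/m³

Multiplying the contributions: [kg] · [1/m³]
Adding exponents of each base unit: kg: 1, m: -3
SI base units of density: kg/m³

Answer: kg/m³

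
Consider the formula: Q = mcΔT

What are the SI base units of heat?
Units of each symbol in Q = mcΔT:
  m (mass): kg
  c (specific heat capacity, in J/(kg·K)): m²/(s²·K)
  ΔT (temperature change): K

Multiplying the contributions: [kg] · [m²/(s²·K)] · [K]
Adding exponents of each base unit: kg: 1, m: 2, s: -2
SI base units of heat: kg·m²/s²

Answer: kg·m²/s²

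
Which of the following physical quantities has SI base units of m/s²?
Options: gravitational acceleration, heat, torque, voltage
Checking the SI base units of each option:
  gravitational acceleration (g = GM/r²): m/s²  ✓ matches
  heat (Q = mcΔT): kg·m²/s²  ✗
  torque (τ = Fr): kg·m²/s²  ✗
  voltage (V = IR): kg·m²/(s³·A)  ✗

Only gravitational acceleration has units m/s².

Answer: gravitational acceleration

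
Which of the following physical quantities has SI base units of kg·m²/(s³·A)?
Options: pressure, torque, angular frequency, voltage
Checking the SI base units of each option:
  pressure (P = F/A): kg/(m·s²)  ✗
  torque (τ = Fr): kg·m²/s²  ✗
  angular frequency (ω = 2πf): 1/s  ✗
  voltage (V = IR): kg·m²/(s³·A)  ✓ matches

Only voltage has units kg·m²/(s³·A).

Answer: voltage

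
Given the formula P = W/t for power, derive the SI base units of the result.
Units of each symbol in P = W/t:
  W (work): kg·m²/s²
  t (time): s  → in the denominator, contributes 1/s

Multiplying the contributions: [kg·m²/s²] · [1/s]
Adding exponents of each base unit: kg: 1, m: 2, s: -3
SI base units of power: kg·m²/s³

Answer: kg·m²/s³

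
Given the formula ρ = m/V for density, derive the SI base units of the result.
Units of each symbol in ρ = m/V:
  m (mass): kg
  V (volume): m³  → in the denominator, contributes 1/m³

Multiplying the contributions: [kg] · [1/m³]
Adding exponents of each base unit: kg: 1, m: -3
SI base units of density: kg/m³

Answer: kg/m³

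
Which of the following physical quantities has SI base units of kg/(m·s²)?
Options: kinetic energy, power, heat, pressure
Checking the SI base units of each option:
  kinetic energy (E = ½mv²): kg·m²/s²  ✗
  power (P = W/t): kg·m²/s³  ✗
  heat (Q = mcΔT): kg·m²/s²  ✗
  pressure (P = F/A): kg/(m·s²)  ✓ matches

Only pressure has units kg/(m·s²).

Answer: pressure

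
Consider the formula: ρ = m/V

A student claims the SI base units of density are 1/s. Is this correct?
Units of each symbol in ρ = m/V:
  m (mass): kg
  V (volume): m³  → in the denominator, contributes 1/m³

Multiplying the contributions: [kg] · [1/m³]
Adding exponents of each base unit: kg: 1, m: -3
SI base units of density: kg/m³

The claimed units 1/s (exponents s: -1) do not match the derived units kg/m³ (exponents kg: 1, m: -3), so the claim is incorrect.

Answer: No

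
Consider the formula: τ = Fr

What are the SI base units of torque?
Units of each symbol in τ = Fr:
  F (force): kg·m/s²
  r (lever arm): m

Multiplying the contributions: [kg·m/s²] · [m]
Adding exponents of each base unit: kg: 1, m: 2, s: -2
SI base units of torque: kg·m²/s²

Answer: kg·m²/s²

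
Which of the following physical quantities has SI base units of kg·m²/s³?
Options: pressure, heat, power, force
Checking the SI base units of each option:
  pressure (P = F/A): kg/(m·s²)  ✗
  heat (Q = mcΔT): kg·m²/s²  ✗
  power (P = W/t): kg·m²/s³  ✓ matches
  force (F = ma): kg·m/s²  ✗

Only power has units kg·m²/s³.

Answer: power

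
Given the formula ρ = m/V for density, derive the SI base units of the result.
Units of each symbol in ρ = m/V:
  m (mass): kg
  V (volume): m³  → in the denominator, contributes 1/m³

Multiplying the contributions: [kg] · [1/m³]
Adding exponents of each base unit: kg: 1, m: -3
SI base units of density: kg/m³

Answer: kg/m³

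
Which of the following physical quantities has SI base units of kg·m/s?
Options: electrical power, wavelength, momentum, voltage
Checking the SI base units of each option:
  electrical power (P = IV): kg·m²/s³  ✗
  wavelength (λ = v/f): m  ✗
  momentum (p = mv): kg·m/s  ✓ matches
  voltage (V = IR): kg·m²/(s³·A)  ✗

Only momentum has units kg·m/s.

Answer: momentum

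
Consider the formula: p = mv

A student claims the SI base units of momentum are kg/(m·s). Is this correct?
Units of each symbol in p = mv:
  m (mass): kg
  v (velocity): m/s

Multiplying the contributions: [kg] · [m/s]
Adding exponents of each base unit: kg: 1, m: 1, s: -1
SI base units of momentum: kg·m/s

The claimed units kg/(m·s) (exponents kg: 1, m: -1, s: -1) do not match the derived units kg·m/s (exponents kg: 1, m: 1, s: -1), so the claim is incorrect.

Answer: No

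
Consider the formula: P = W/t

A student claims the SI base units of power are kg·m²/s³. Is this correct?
Units of each symbol in P = W/t:
  W (work): kg·m²/s²
  t (time): s  → in the denominator, contributes 1/s

Multiplying the contributions: [kg·m²/s²] · [1/s]
Adding exponents of each base unit: kg: 1, m: 2, s: -3
SI base units of power: kg·m²/s³

The claimed units kg·m²/s³ match the derived units, so the claim is correct.

Answer: Yes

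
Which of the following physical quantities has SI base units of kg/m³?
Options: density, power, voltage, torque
Checking the SI base units of each option:
  density (ρ = m/V): kg/m³  ✓ matches
  power (P = W/t): kg·m²/s³  ✗
  voltage (V = IR): kg·m²/(s³·A)  ✗
  torque (τ = Fr): kg·m²/s²  ✗

Only density has units kg/m³.

Answer: density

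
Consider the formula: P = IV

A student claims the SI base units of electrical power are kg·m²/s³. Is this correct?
Units of each symbol in P = IV:
  I (current): A
  V (voltage, in volts): kg·m²/(s³·A)

Multiplying the contributions: [A] · [kg·m²/(s³·A)]
Adding exponents of each base unit: kg: 1, m: 2, s: -3
SI base units of electrical power: kg·m²/s³

The claimed units kg·m²/s³ match the derived units, so the claim is correct.

Answer: Yes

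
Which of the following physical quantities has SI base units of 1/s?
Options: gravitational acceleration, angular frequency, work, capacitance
Checking the SI base units of each option:
  gravitational acceleration (g = GM/r²): m/s²  ✗
  angular frequency (ω = 2πf): 1/s  ✓ matches
  work (W = Fd): kg·m²/s²  ✗
  capacitance (C = Q/V): s⁴·A²/(kg·m²)  ✗

Only angular frequency has units 1/s.

Answer: angular frequency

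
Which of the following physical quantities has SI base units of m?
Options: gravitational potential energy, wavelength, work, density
Checking the SI base units of each option:
  gravitational potential energy (U = -GMm/r): kg·m²/s²  ✗
  wavelength (λ = v/f): m  ✓ matches
  work (W = Fd): kg·m²/s²  ✗
  density (ρ = m/V): kg/m³  ✗

Only wavelength has units m.

Answer: wavelength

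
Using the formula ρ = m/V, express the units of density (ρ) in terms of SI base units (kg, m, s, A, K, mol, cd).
Units of each symbol in ρ = m/V:
  m (mass): kg
  V (volume): m³  → in the denominator, contributes 1/m³

Multiplying the contributions: [kg] · [1/m³]
Adding exponents of each base unit: kg: 1, m: -3
SI base units of density: kg/m³

Answer: kg/m³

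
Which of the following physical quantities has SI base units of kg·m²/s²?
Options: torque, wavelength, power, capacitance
Checking the SI base units of each option:
  torque (τ = Fr): kg·m²/s²  ✓ matches
  wavelength (λ = v/f): m  ✗
  power (P = W/t): kg·m²/s³  ✗
  capacitance (C = Q/V): s⁴·A²/(kg·m²)  ✗

Only torque has units kg·m²/s².

Answer: torque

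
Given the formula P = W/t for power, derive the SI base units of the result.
Units of each symbol in P = W/t:
  W (work): kg·m²/s²
  t (time): s  → in the denominator, contributes 1/s

Multiplying the contributions: [kg·m²/s²] · [1/s]
Adding exponents of each base unit: kg: 1, m: 2, s: -3
SI base units of power: kg·m²/s³

Answer: kg·m²/s³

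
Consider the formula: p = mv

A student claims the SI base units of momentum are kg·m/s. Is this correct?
Units of each symbol in p = mv:
  m (mass): kg
  v (velocity): m/s

Multiplying the contributions: [kg] · [m/s]
Adding exponents of each base unit: kg: 1, m: 1, s: -1
SI base units of momentum: kg·m/s

The claimed units kg·m/s match the derived units, so the claim is correct.

Answer: Yes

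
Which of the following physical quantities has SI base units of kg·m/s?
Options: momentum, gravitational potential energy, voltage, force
Checking the SI base units of each option:
  momentum (p = mv): kg·m/s  ✓ matches
  gravitational potential energy (U = -GMm/r): kg·m²/s²  ✗
  voltage (V = IR): kg·m²/(s³·A)  ✗
  force (F = ma): kg·m/s²  ✗

Only momentum has units kg·m/s.

Answer: momentum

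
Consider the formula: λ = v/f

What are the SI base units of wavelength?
Units of each symbol in λ = v/f:
  v (wave speed): m/s
  f (frequency): 1/s  → in the denominator, contributes s

Multiplying the contributions: [m/s] · [s]
Adding exponents of each base unit: m: 1
SI base units of wavelength: m

Answer: m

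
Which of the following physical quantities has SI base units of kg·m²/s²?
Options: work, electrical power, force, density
Checking the SI base units of each option:
  work (W = Fd): kg·m²/s²  ✓ matches
  electrical power (P = IV): kg·m²/s³  ✗
  force (F = ma): kg·m/s²  ✗
  density (ρ = m/V): kg/m³  ✗

Only work has units kg·m²/s².

Answer: work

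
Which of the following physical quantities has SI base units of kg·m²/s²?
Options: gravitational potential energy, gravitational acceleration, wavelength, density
Checking the SI base units of each option:
  gravitational potential energy (U = -GMm/r): kg·m²/s²  ✓ matches
  gravitational acceleration (g = GM/r²): m/s²  ✗
  wavelength (λ = v/f): m  ✗
  density (ρ = m/V): kg/m³  ✗

Only gravitational potential energy has units kg·m²/s².

Answer: gravitational potential energy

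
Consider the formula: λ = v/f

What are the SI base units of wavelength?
Units of each symbol in λ = v/f:
  v (wave speed): m/s
  f (frequency): 1/s  → in the denominator, contributes s

Multiplying the contributions: [m/s] · [s]
Adding exponents of each base unit: m: 1
SI base units of wavelength: m

Answer: m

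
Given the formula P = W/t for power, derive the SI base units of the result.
Units of each symbol in P = W/t:
  W (work): kg·m²/s²
  t (time): s  → in the denominator, contributes 1/s

Multiplying the contributions: [kg·m²/s²] · [1/s]
Adding exponents of each base unit: kg: 1, m: 2, s: -3
SI base units of power: kg·m²/s³

Answer: kg·m²/s³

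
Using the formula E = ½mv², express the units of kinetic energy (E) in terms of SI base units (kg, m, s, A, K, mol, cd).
Units of each symbol in E = ½mv²:
  m (mass): kg
  v (speed): m/s  → to the power 2, contributes m²/s²
  The factor ½ is dimensionless.

Multiplying the contributions: [kg] · [m²/s²]
Adding exponents of each base unit: kg: 1, m: 2, s: -2
SI base units of kinetic energy: kg·m²/s²

Answer: kg·m²/s²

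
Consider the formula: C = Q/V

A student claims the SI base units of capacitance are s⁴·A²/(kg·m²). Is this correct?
Units of each symbol in C = Q/V:
  Q (charge, in coulombs): s·A
  V (voltage, in volts): kg·m²/(s³·A)  → in the denominator, contributes s³·A/(kg·m²)

Multiplying the contributions: [s·A] · [s³·A/(kg·m²)]
Adding exponents of each base unit: kg: -1, m: -2, s: 4, A: 2
SI base units of capacitance: s⁴·A²/(kg·m²)

The claimed units s⁴·A²/(kg·m²) match the derived units, so the claim is correct.

Answer: Yes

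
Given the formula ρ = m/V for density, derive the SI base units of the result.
Units of each symbol in ρ = m/V:
  m (mass): kg
  V (volume): m³  → in the denominator, contributes 1/m³

Multiplying the contributions: [kg] · [1/m³]
Adding exponents of each base unit: kg: 1, m: -3
SI base units of density: kg/m³

Answer: kg/m³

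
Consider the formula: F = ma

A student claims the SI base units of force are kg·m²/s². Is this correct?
Units of each symbol in F = ma:
  m (mass): kg
  a (acceleration): m/s²

Multiplying the contributions: [kg] · [m/s²]
Adding exponents of each base unit: kg: 1, m: 1, s: -2
SI base units of force: kg·m/s²

The claimed units kg·m²/s² (exponents kg: 1, m: 2, s: -2) do not match the derived units kg·m/s² (exponents kg: 1, m: 1, s: -2), so the claim is incorrect.

Answer: No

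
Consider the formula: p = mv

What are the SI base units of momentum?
Units of each symbol in p = mv:
  m (mass): kg
  v (velocity): m/s

Multiplying the contributions: [kg] · [m/s]
Adding exponents of each base unit: kg: 1, m: 1, s: -1
SI base units of momentum: kg·m/s

Answer: kg·m/s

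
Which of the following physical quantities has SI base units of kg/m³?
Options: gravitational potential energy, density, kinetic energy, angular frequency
Checking the SI base units of each option:
  gravitational potential energy (U = -GMm/r): kg·m²/s²  ✗
  density (ρ = m/V): kg/m³  ✓ matches
  kinetic energy (E = ½mv²): kg·m²/s²  ✗
  angular frequency (ω = 2πf): 1/s  ✗

Only density has units kg/m³.

Answer: density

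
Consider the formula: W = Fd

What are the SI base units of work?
Units of each symbol in W = Fd:
  F (force): kg·m/s²
  d (displacement): m

Multiplying the contributions: [kg·m/s²] · [m]
Adding exponents of each base unit: kg: 1, m: 2, s: -2
SI base units of work: kg·m²/s²

Answer: kg·m²/s²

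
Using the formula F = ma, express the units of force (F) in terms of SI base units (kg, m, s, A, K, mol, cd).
Units of each symbol in F = ma:
  m (mass): kg
  a (acceleration): m/s²

Multiplying the contributions: [kg] · [m/s²]
Adding exponents of each base unit: kg: 1, m: 1, s: -2
SI base units of force: kg·m/s²

Answer: kg·m/s²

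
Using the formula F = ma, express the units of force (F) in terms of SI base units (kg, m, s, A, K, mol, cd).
Units of each symbol in F = ma:
  m (mass): kg
  a (acceleration): m/s²

Multiplying the contributions: [kg] · [m/s²]
Adding exponents of each base unit: kg: 1, m: 1, s: -2
SI base units of force: kg·m/s²

Answer: kg·m/s²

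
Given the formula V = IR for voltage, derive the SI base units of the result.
Units of each symbol in V = IR:
  I (current): A
  R (resistance, in ohms): kg·m²/(s³·A²)

Multiplying the contributions: [A] · [kg·m²/(s³·A²)]
Adding exponents of each base unit: kg: 1, m: 2, s: -3, A: -1
SI base units of voltage: kg·m²/(s³·A)

Answer: kg·m²/(s³·A)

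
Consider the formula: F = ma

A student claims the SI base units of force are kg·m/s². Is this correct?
Units of each symbol in F = ma:
  m (mass): kg
  a (acceleration): m/s²

Multiplying the contributions: [kg] · [m/s²]
Adding exponents of each base unit: kg: 1, m: 1, s: -2
SI base units of force: kg·m/s²

The claimed units kg·m/s² match the derived units, so the claim is correct.

Answer: Yes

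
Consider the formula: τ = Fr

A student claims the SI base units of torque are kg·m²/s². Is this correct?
Units of each symbol in τ = Fr:
  F (force): kg·m/s²
  r (lever arm): m

Multiplying the contributions: [kg·m/s²] · [m]
Adding exponents of each base unit: kg: 1, m: 2, s: -2
SI base units of torque: kg·m²/s²

The claimed units kg·m²/s² match the derived units, so the claim is correct.

Answer: Yes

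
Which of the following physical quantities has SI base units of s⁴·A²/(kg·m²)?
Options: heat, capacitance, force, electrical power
Checking the SI base units of each option:
  heat (Q = mcΔT): kg·m²/s²  ✗
  capacitance (C = Q/V): s⁴·A²/(kg·m²)  ✓ matches
  force (F = ma): kg·m/s²  ✗
  electrical power (P = IV): kg·m²/s³  ✗

Only capacitance has units s⁴·A²/(kg·m²).

Answer: capacitance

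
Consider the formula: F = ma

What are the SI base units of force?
Units of each symbol in F = ma:
  m (mass): kg
  a (acceleration): m/s²

Multiplying the contributions: [kg] · [m/s²]
Adding exponents of each base unit: kg: 1, m: 1, s: -2
SI base units of force: kg·m/s²

Answer: kg·m/s²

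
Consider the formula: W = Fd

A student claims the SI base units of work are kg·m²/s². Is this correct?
Units of each symbol in W = Fd:
  F (force): kg·m/s²
  d (displacement): m

Multiplying the contributions: [kg·m/s²] · [m]
Adding exponents of each base unit: kg: 1, m: 2, s: -2
SI base units of work: kg·m²/s²

The claimed units kg·m²/s² match the derived units, so the claim is correct.

Answer: Yes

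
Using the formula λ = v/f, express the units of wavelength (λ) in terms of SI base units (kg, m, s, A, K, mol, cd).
Units of each symbol in λ = v/f:
  v (wave speed): m/s
  f (frequency): 1/s  → in the denominator, contributes s

Multiplying the contributions: [m/s] · [s]
Adding exponents of each base unit: m: 1
SI base units of wavelength: m

Answer: m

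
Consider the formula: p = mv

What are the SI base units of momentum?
Units of each symbol in p = mv:
  m (mass): kg
  v (velocity): m/s

Multiplying the contributions: [kg] · [m/s]
Adding exponents of each base unit: kg: 1, m: 1, s: -1
SI base units of momentum: kg·m/s

Answer: kg·m/s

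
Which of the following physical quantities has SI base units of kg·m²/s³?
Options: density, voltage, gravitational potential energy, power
Checking the SI base units of each option:
  density (ρ = m/V): kg/m³  ✗
  voltage (V = IR): kg·m²/(s³·A)  ✗
  gravitational potential energy (U = -GMm/r): kg·m²/s²  ✗
  power (P = W/t): kg·m²/s³  ✓ matches

Only power has units kg·m²/s³.

Answer: power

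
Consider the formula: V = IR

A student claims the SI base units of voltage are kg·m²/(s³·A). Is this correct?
Units of each symbol in V = IR:
  I (current): A
  R (resistance, in ohms): kg·m²/(s³·A²)

Multiplying the contributions: [A] · [kg·m²/(s³·A²)]
Adding exponents of each base unit: kg: 1, m: 2, s: -3, A: -1
SI base units of voltage: kg·m²/(s³·A)

The claimed units kg·m²/(s³·A) match the derived units, so the claim is correct.

Answer: Yes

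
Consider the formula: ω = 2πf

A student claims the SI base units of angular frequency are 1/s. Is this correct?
Units of each symbol in ω = 2πf:
  f (frequency): 1/s
  The factor 2π is dimensionless.

Multiplying the contributions: [1/s]
Adding exponents of each base unit: s: -1
SI base units of angular frequency: 1/s

The claimed units 1/s match the derived units, so the claim is correct.

Answer: Yes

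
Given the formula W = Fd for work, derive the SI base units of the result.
Units of each symbol in W = Fd:
  F (force): kg·m/s²
  d (displacement): m

Multiplying the contributions: [kg·m/s²] · [m]
Adding exponents of each base unit: kg: 1, m: 2, s: -2
SI base units of work: kg·m²/s²

Answer: kg·m²/s²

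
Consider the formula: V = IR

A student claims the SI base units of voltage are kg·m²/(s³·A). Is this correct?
Units of each symbol in V = IR:
  I (current): A
  R (resistance, in ohms): kg·m²/(s³·A²)

Multiplying the contributions: [A] · [kg·m²/(s³·A²)]
Adding exponents of each base unit: kg: 1, m: 2, s: -3, A: -1
SI base units of voltage: kg·m²/(s³·A)

The claimed units kg·m²/(s³·A) match the derived units, so the claim is correct.

Answer: Yes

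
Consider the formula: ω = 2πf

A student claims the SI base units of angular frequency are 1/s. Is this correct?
Units of each symbol in ω = 2πf:
  f (frequency): 1/s
  The factor 2π is dimensionless.

Multiplying the contributions: [1/s]
Adding exponents of each base unit: s: -1
SI base units of angular frequency: 1/s

The claimed units 1/s match the derived units, so the claim is correct.

Answer: Yes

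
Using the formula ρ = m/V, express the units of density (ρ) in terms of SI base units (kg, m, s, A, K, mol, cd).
Units of each symbol in ρ = m/V:
  m (mass): kg
  V (volume): m³  → in the denominator, contributes 1/m³

Multiplying the contributions: [kg] · [1/m³]
Adding exponents of each base unit: kg: 1, m: -3
SI base units of density: kg/m³

Answer: kg/m³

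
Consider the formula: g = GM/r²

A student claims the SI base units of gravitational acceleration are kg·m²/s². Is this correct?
Units of each symbol in g = GM/r²:
  G (gravitational constant): m³/(kg·s²)
  M (mass): kg
  r (distance): m  → to the power 2 in the denominator, contributes 1/m²

Multiplying the contributions: [m³/(kg·s²)] · [kg] · [1/m²]
Adding exponents of each base unit: m: 1, s: -2
SI base units of gravitational acceleration: m/s²

The claimed units kg·m²/s² (exponents kg: 1, m: 2, s: -2) do not match the derived units m/s² (exponents m: 1, s: -2), so the claim is incorrect.

Answer: No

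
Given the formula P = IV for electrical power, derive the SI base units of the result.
Units of each symbol in P = IV:
  I (current): A
  V (voltage, in volts): kg·m²/(s³·A)

Multiplying the contributions: [A] · [kg·m²/(s³·A)]
Adding exponents of each base unit: kg: 1, m: 2, s: -3
SI base units of electrical power: kg·m²/s³

Answer: kg·m²/s³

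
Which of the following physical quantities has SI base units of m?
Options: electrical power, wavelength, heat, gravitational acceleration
Checking the SI base units of each option:
  electrical power (P = IV): kg·m²/s³  ✗
  wavelength (λ = v/f): m  ✓ matches
  heat (Q = mcΔT): kg·m²/s²  ✗
  gravitational acceleration (g = GM/r²): m/s²  ✗

Only wavelength has units m.

Answer: wavelength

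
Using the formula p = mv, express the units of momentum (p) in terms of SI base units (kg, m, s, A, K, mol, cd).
Units of each symbol in p = mv:
  m (mass): kg
  v (velocity): m/s

Multiplying the contributions: [kg] · [m/s]
Adding exponents of each base unit: kg: 1, m: 1, s: -1
SI base units of momentum: kg·m/s

Answer: kg·m/s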